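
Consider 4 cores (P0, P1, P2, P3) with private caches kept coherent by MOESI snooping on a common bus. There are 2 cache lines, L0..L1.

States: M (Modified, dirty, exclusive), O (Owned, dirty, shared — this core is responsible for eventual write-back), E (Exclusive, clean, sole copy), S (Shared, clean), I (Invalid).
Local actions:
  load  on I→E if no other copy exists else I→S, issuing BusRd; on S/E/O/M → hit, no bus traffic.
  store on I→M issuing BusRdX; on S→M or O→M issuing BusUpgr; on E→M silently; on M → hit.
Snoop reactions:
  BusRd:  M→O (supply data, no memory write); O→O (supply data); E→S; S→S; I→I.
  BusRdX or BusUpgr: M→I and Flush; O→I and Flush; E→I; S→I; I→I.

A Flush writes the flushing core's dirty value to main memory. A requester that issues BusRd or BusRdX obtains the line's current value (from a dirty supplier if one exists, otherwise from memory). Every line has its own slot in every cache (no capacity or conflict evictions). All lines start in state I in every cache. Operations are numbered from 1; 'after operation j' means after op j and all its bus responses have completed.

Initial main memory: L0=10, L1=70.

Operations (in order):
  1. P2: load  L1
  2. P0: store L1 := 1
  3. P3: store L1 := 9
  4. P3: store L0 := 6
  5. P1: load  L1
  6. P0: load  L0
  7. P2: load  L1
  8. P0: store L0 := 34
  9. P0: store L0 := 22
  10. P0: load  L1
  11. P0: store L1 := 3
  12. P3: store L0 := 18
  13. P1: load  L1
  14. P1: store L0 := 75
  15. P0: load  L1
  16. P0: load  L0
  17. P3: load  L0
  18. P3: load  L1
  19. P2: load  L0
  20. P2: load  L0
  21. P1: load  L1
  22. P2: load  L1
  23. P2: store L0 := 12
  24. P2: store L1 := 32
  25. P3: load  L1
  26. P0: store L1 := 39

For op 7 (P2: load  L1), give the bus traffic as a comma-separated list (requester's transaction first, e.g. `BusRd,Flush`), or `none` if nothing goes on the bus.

bus = BusRd

[1] P2: load  L1 | P0:I, P1:I, P2:E(70), P3:I | bus: BusRd
[2] P0: store L1 := 1 | P0:M(1), P1:I, P2:I, P3:I | bus: BusRdX
[3] P3: store L1 := 9 | P0:I, P1:I, P2:I, P3:M(9) | bus: BusRdX,Flush
[4] P3: store L0 := 6 | P0:I, P1:I, P2:I, P3:M(6) | bus: BusRdX
[5] P1: load  L1 | P0:I, P1:S(9), P2:I, P3:O(9) | bus: BusRd
[6] P0: load  L0 | P0:S(6), P1:I, P2:I, P3:O(6) | bus: BusRd
[7] P2: load  L1 | P0:I, P1:S(9), P2:S(9), P3:O(9) | bus: BusRd
[8] P0: store L0 := 34 | P0:M(34), P1:I, P2:I, P3:I | bus: BusUpgr,Flush
[9] P0: store L0 := 22 | P0:M(22), P1:I, P2:I, P3:I | bus: none
[10] P0: load  L1 | P0:S(9), P1:S(9), P2:S(9), P3:O(9) | bus: BusRd
[11] P0: store L1 := 3 | P0:M(3), P1:I, P2:I, P3:I | bus: BusUpgr,Flush
[12] P3: store L0 := 18 | P0:I, P1:I, P2:I, P3:M(18) | bus: BusRdX,Flush
[13] P1: load  L1 | P0:O(3), P1:S(3), P2:I, P3:I | bus: BusRd
[14] P1: store L0 := 75 | P0:I, P1:M(75), P2:I, P3:I | bus: BusRdX,Flush
[15] P0: load  L1 | P0:O(3), P1:S(3), P2:I, P3:I | bus: none
[16] P0: load  L0 | P0:S(75), P1:O(75), P2:I, P3:I | bus: BusRd
[17] P3: load  L0 | P0:S(75), P1:O(75), P2:I, P3:S(75) | bus: BusRd
[18] P3: load  L1 | P0:O(3), P1:S(3), P2:I, P3:S(3) | bus: BusRd
[19] P2: load  L0 | P0:S(75), P1:O(75), P2:S(75), P3:S(75) | bus: BusRd
[20] P2: load  L0 | P0:S(75), P1:O(75), P2:S(75), P3:S(75) | bus: none
[21] P1: load  L1 | P0:O(3), P1:S(3), P2:I, P3:S(3) | bus: none
[22] P2: load  L1 | P0:O(3), P1:S(3), P2:S(3), P3:S(3) | bus: BusRd
[23] P2: store L0 := 12 | P0:I, P1:I, P2:M(12), P3:I | bus: BusUpgr,Flush
[24] P2: store L1 := 32 | P0:I, P1:I, P2:M(32), P3:I | bus: BusUpgr,Flush
[25] P3: load  L1 | P0:I, P1:I, P2:O(32), P3:S(32) | bus: BusRd
[26] P0: store L1 := 39 | P0:M(39), P1:I, P2:I, P3:I | bus: BusRdX,Flush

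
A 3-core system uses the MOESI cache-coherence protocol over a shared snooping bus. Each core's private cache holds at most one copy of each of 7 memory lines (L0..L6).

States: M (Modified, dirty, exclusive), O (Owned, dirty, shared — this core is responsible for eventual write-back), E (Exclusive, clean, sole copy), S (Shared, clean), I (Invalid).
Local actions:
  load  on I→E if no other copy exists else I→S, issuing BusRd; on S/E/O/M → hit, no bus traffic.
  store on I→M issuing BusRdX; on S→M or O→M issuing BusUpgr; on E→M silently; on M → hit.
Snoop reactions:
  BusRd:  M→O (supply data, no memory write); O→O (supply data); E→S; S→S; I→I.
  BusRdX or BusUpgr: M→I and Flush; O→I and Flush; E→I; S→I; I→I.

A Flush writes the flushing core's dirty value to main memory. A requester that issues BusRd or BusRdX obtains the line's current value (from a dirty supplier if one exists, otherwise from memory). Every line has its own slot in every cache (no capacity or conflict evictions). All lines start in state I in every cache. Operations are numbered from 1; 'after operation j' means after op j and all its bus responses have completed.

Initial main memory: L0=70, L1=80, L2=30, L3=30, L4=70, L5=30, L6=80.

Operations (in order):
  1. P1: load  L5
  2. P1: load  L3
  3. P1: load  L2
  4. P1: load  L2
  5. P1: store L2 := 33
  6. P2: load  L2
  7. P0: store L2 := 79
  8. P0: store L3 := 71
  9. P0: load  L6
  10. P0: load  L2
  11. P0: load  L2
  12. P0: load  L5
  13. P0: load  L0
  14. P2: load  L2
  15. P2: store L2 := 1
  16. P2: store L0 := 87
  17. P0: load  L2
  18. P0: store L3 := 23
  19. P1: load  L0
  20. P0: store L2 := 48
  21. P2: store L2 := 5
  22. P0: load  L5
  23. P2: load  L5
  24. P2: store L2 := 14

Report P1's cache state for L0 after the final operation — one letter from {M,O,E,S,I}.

state = S

[1] P1: load  L5 | P0:I, P1:E(30), P2:I | bus: BusRd
[2] P1: load  L3 | P0:I, P1:E(30), P2:I | bus: BusRd
[3] P1: load  L2 | P0:I, P1:E(30), P2:I | bus: BusRd
[4] P1: load  L2 | P0:I, P1:E(30), P2:I | bus: none
[5] P1: store L2 := 33 | P0:I, P1:M(33), P2:I | bus: none
[6] P2: load  L2 | P0:I, P1:O(33), P2:S(33) | bus: BusRd
[7] P0: store L2 := 79 | P0:M(79), P1:I, P2:I | bus: BusRdX,Flush
[8] P0: store L3 := 71 | P0:M(71), P1:I, P2:I | bus: BusRdX
[9] P0: load  L6 | P0:E(80), P1:I, P2:I | bus: BusRd
[10] P0: load  L2 | P0:M(79), P1:I, P2:I | bus: none
[11] P0: load  L2 | P0:M(79), P1:I, P2:I | bus: none
[12] P0: load  L5 | P0:S(30), P1:S(30), P2:I | bus: BusRd
[13] P0: load  L0 | P0:E(70), P1:I, P2:I | bus: BusRd
[14] P2: load  L2 | P0:O(79), P1:I, P2:S(79) | bus: BusRd
[15] P2: store L2 := 1 | P0:I, P1:I, P2:M(1) | bus: BusUpgr,Flush
[16] P2: store L0 := 87 | P0:I, P1:I, P2:M(87) | bus: BusRdX
[17] P0: load  L2 | P0:S(1), P1:I, P2:O(1) | bus: BusRd
[18] P0: store L3 := 23 | P0:M(23), P1:I, P2:I | bus: none
[19] P1: load  L0 | P0:I, P1:S(87), P2:O(87) | bus: BusRd
[20] P0: store L2 := 48 | P0:M(48), P1:I, P2:I | bus: BusUpgr,Flush
[21] P2: store L2 := 5 | P0:I, P1:I, P2:M(5) | bus: BusRdX,Flush
[22] P0: load  L5 | P0:S(30), P1:S(30), P2:I | bus: none
[23] P2: load  L5 | P0:S(30), P1:S(30), P2:S(30) | bus: BusRd
[24] P2: store L2 := 14 | P0:I, P1:I, P2:M(14) | bus: none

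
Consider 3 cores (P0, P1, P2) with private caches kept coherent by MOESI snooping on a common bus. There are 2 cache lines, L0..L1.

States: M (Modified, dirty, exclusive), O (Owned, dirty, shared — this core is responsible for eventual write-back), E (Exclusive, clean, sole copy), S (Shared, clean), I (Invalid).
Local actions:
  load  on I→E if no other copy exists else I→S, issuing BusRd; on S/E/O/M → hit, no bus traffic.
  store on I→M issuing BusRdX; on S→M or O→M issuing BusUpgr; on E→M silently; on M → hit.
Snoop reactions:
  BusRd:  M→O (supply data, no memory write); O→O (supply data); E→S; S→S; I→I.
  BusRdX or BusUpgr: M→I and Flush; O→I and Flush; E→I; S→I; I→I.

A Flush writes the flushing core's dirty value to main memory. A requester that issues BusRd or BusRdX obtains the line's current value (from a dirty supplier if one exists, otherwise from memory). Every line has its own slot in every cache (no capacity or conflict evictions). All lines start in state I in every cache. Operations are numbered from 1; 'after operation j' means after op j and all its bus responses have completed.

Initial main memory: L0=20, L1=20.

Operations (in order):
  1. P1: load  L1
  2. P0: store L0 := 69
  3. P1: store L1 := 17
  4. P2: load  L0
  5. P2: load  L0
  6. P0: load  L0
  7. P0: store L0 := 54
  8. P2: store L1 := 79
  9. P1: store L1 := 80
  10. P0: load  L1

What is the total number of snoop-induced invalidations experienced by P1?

invalidations = 1

  op1 P1: load  L1 → I/E/I on L1; bus BusRd; mem=20
  op2 P0: store L0 := 69 → M/I/I on L0; bus BusRdX; mem=20
  op3 P1: store L1 := 17 → I/M/I on L1; bus (none); mem=20
  op4 P2: load  L0 → O/I/S on L0; bus BusRd; mem=20
  op5 P2: load  L0 → O/I/S on L0; bus (none); mem=20
  op6 P0: load  L0 → O/I/S on L0; bus (none); mem=20
  op7 P0: store L0 := 54 → M/I/I on L0; bus BusUpgr; mem=20
  op8 P2: store L1 := 79 → I/I/M on L1; bus BusRdX Flush; mem=17
  op9 P1: store L1 := 80 → I/M/I on L1; bus BusRdX Flush; mem=79
  op10 P0: load  L1 → S/O/I on L1; bus BusRd; mem=79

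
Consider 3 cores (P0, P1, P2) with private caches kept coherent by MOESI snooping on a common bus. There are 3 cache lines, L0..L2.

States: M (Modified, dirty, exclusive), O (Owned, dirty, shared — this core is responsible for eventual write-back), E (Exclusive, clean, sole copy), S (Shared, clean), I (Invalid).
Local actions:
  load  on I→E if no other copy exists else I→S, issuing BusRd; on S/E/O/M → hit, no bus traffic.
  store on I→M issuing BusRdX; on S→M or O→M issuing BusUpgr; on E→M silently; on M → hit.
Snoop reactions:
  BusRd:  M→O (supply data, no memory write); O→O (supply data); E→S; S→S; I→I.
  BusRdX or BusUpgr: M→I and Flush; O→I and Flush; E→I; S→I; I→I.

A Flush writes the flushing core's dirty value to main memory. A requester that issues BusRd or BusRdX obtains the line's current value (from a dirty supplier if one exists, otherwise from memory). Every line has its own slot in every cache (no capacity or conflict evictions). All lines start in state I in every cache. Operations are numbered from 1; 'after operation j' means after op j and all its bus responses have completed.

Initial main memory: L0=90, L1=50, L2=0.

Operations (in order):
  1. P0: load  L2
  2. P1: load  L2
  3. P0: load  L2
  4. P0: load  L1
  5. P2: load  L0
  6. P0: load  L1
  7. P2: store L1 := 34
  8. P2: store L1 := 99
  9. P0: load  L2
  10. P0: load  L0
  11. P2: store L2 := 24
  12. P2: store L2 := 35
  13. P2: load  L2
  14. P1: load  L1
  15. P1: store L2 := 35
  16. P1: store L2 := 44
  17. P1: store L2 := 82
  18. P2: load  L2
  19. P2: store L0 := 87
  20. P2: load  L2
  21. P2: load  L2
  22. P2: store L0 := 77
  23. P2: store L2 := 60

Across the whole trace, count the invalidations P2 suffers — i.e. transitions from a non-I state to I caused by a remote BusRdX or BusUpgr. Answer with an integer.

invalidations = 1

1. P0: load  L2  bus=[BusRd]  L2: P0=E P1=I P2=I  mem[L2]=0
2. P1: load  L2  bus=[BusRd]  L2: P0=S P1=S P2=I  mem[L2]=0
3. P0: load  L2  bus=[-]  L2: P0=S P1=S P2=I  mem[L2]=0
4. P0: load  L1  bus=[BusRd]  L1: P0=E P1=I P2=I  mem[L1]=50
5. P2: load  L0  bus=[BusRd]  L0: P0=I P1=I P2=E  mem[L0]=90
6. P0: load  L1  bus=[-]  L1: P0=E P1=I P2=I  mem[L1]=50
7. P2: store L1 := 34  bus=[BusRdX]  L1: P0=I P1=I P2=M  mem[L1]=50
8. P2: store L1 := 99  bus=[-]  L1: P0=I P1=I P2=M  mem[L1]=50
9. P0: load  L2  bus=[-]  L2: P0=S P1=S P2=I  mem[L2]=0
10. P0: load  L0  bus=[BusRd]  L0: P0=S P1=I P2=S  mem[L0]=90
11. P2: store L2 := 24  bus=[BusRdX]  L2: P0=I P1=I P2=M  mem[L2]=0
12. P2: store L2 := 35  bus=[-]  L2: P0=I P1=I P2=M  mem[L2]=0
13. P2: load  L2  bus=[-]  L2: P0=I P1=I P2=M  mem[L2]=0
14. P1: load  L1  bus=[BusRd]  L1: P0=I P1=S P2=O  mem[L1]=50
15. P1: store L2 := 35  bus=[BusRdX,Flush]  L2: P0=I P1=M P2=I  mem[L2]=35
16. P1: store L2 := 44  bus=[-]  L2: P0=I P1=M P2=I  mem[L2]=35
17. P1: store L2 := 82  bus=[-]  L2: P0=I P1=M P2=I  mem[L2]=35
18. P2: load  L2  bus=[BusRd]  L2: P0=I P1=O P2=S  mem[L2]=35
19. P2: store L0 := 87  bus=[BusUpgr]  L0: P0=I P1=I P2=M  mem[L0]=90
20. P2: load  L2  bus=[-]  L2: P0=I P1=O P2=S  mem[L2]=35
21. P2: load  L2  bus=[-]  L2: P0=I P1=O P2=S  mem[L2]=35
22. P2: store L0 := 77  bus=[-]  L0: P0=I P1=I P2=M  mem[L0]=90
23. P2: store L2 := 60  bus=[BusUpgr,Flush]  L2: P0=I P1=I P2=M  mem[L2]=82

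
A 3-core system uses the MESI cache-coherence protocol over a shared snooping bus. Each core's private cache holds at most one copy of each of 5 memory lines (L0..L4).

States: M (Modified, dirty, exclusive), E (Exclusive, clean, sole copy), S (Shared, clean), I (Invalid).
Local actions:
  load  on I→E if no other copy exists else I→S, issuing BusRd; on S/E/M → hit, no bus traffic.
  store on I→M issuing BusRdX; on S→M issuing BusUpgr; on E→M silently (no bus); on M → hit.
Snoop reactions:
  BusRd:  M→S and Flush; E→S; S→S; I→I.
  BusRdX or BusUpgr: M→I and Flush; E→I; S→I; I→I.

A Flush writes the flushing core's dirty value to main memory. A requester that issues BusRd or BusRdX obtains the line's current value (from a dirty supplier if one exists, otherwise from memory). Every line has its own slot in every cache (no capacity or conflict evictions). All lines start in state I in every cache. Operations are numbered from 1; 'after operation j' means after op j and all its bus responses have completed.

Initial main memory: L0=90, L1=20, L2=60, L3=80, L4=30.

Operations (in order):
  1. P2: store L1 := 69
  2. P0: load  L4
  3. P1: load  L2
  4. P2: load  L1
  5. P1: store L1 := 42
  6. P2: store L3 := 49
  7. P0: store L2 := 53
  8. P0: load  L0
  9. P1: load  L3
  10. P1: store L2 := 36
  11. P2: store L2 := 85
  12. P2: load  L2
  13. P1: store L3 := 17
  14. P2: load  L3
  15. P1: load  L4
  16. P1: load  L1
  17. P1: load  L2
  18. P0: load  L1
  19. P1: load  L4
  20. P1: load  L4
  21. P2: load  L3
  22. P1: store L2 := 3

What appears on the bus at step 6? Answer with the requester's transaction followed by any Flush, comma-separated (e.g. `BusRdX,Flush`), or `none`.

[1] P2: store L1 := 69 | P0:I, P1:I, P2:M(69) | bus: BusRdX
[2] P0: load  L4 | P0:E(30), P1:I, P2:I | bus: BusRd
[3] P1: load  L2 | P0:I, P1:E(60), P2:I | bus: BusRd
[4] P2: load  L1 | P0:I, P1:I, P2:M(69) | bus: none
[5] P1: store L1 := 42 | P0:I, P1:M(42), P2:I | bus: BusRdX,Flush
[6] P2: store L3 := 49 | P0:I, P1:I, P2:M(49) | bus: BusRdX
[7] P0: store L2 := 53 | P0:M(53), P1:I, P2:I | bus: BusRdX
[8] P0: load  L0 | P0:E(90), P1:I, P2:I | bus: BusRd
[9] P1: load  L3 | P0:I, P1:S(49), P2:S(49) | bus: BusRd,Flush
[10] P1: store L2 := 36 | P0:I, P1:M(36), P2:I | bus: BusRdX,Flush
[11] P2: store L2 := 85 | P0:I, P1:I, P2:M(85) | bus: BusRdX,Flush
[12] P2: load  L2 | P0:I, P1:I, P2:M(85) | bus: none
[13] P1: store L3 := 17 | P0:I, P1:M(17), P2:I | bus: BusUpgr
[14] P2: load  L3 | P0:I, P1:S(17), P2:S(17) | bus: BusRd,Flush
[15] P1: load  L4 | P0:S(30), P1:S(30), P2:I | bus: BusRd
[16] P1: load  L1 | P0:I, P1:M(42), P2:I | bus: none
[17] P1: load  L2 | P0:I, P1:S(85), P2:S(85) | bus: BusRd,Flush
[18] P0: load  L1 | P0:S(42), P1:S(42), P2:I | bus: BusRd,Flush
[19] P1: load  L4 | P0:S(30), P1:S(30), P2:I | bus: none
[20] P1: load  L4 | P0:S(30), P1:S(30), P2:I | bus: none
[21] P2: load  L3 | P0:I, P1:S(17), P2:S(17) | bus: none
[22] P1: store L2 := 3 | P0:I, P1:M(3), P2:I | bus: BusUpgr

bus = BusRdX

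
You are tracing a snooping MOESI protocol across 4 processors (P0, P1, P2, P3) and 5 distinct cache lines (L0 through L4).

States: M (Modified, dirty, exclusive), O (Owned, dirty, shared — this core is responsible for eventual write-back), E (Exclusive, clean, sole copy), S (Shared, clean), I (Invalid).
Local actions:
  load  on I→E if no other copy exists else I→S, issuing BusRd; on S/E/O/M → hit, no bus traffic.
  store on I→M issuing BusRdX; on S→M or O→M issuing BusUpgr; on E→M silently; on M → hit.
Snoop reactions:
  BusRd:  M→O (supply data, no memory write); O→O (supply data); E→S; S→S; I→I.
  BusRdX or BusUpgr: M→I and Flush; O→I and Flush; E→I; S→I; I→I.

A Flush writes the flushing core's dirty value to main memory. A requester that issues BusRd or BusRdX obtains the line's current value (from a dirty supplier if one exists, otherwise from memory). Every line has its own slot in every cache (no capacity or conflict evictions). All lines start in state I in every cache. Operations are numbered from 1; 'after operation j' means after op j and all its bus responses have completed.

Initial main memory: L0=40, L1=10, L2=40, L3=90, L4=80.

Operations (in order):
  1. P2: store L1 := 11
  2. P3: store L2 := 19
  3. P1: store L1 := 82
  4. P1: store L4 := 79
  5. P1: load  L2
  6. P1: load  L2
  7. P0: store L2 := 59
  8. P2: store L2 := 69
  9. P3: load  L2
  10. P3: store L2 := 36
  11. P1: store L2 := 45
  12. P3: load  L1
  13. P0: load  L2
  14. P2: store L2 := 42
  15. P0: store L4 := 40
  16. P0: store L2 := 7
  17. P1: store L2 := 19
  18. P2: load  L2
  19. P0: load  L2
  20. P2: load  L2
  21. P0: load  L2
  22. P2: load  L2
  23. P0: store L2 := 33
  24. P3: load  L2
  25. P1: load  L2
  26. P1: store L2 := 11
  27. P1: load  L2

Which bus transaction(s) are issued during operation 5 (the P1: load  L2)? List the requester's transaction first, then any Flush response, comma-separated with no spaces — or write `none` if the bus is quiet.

1. P2: store L1 := 11  bus=[BusRdX]  L1: P0=I P1=I P2=M P3=I  mem[L1]=10
2. P3: store L2 := 19  bus=[BusRdX]  L2: P0=I P1=I P2=I P3=M  mem[L2]=40
3. P1: store L1 := 82  bus=[BusRdX,Flush]  L1: P0=I P1=M P2=I P3=I  mem[L1]=11
4. P1: store L4 := 79  bus=[BusRdX]  L4: P0=I P1=M P2=I P3=I  mem[L4]=80
5. P1: load  L2  bus=[BusRd]  L2: P0=I P1=S P2=I P3=O  mem[L2]=40
6. P1: load  L2  bus=[-]  L2: P0=I P1=S P2=I P3=O  mem[L2]=40
7. P0: store L2 := 59  bus=[BusRdX,Flush]  L2: P0=M P1=I P2=I P3=I  mem[L2]=19
8. P2: store L2 := 69  bus=[BusRdX,Flush]  L2: P0=I P1=I P2=M P3=I  mem[L2]=59
9. P3: load  L2  bus=[BusRd]  L2: P0=I P1=I P2=O P3=S  mem[L2]=59
10. P3: store L2 := 36  bus=[BusUpgr,Flush]  L2: P0=I P1=I P2=I P3=M  mem[L2]=69
11. P1: store L2 := 45  bus=[BusRdX,Flush]  L2: P0=I P1=M P2=I P3=I  mem[L2]=36
12. P3: load  L1  bus=[BusRd]  L1: P0=I P1=O P2=I P3=S  mem[L1]=11
13. P0: load  L2  bus=[BusRd]  L2: P0=S P1=O P2=I P3=I  mem[L2]=36
14. P2: store L2 := 42  bus=[BusRdX,Flush]  L2: P0=I P1=I P2=M P3=I  mem[L2]=45
15. P0: store L4 := 40  bus=[BusRdX,Flush]  L4: P0=M P1=I P2=I P3=I  mem[L4]=79
16. P0: store L2 := 7  bus=[BusRdX,Flush]  L2: P0=M P1=I P2=I P3=I  mem[L2]=42
17. P1: store L2 := 19  bus=[BusRdX,Flush]  L2: P0=I P1=M P2=I P3=I  mem[L2]=7
18. P2: load  L2  bus=[BusRd]  L2: P0=I P1=O P2=S P3=I  mem[L2]=7
19. P0: load  L2  bus=[BusRd]  L2: P0=S P1=O P2=S P3=I  mem[L2]=7
20. P2: load  L2  bus=[-]  L2: P0=S P1=O P2=S P3=I  mem[L2]=7
21. P0: load  L2  bus=[-]  L2: P0=S P1=O P2=S P3=I  mem[L2]=7
22. P2: load  L2  bus=[-]  L2: P0=S P1=O P2=S P3=I  mem[L2]=7
23. P0: store L2 := 33  bus=[BusUpgr,Flush]  L2: P0=M P1=I P2=I P3=I  mem[L2]=19
24. P3: load  L2  bus=[BusRd]  L2: P0=O P1=I P2=I P3=S  mem[L2]=19
25. P1: load  L2  bus=[BusRd]  L2: P0=O P1=S P2=I P3=S  mem[L2]=19
26. P1: store L2 := 11  bus=[BusUpgr,Flush]  L2: P0=I P1=M P2=I P3=I  mem[L2]=33
27. P1: load  L2  bus=[-]  L2: P0=I P1=M P2=I P3=I  mem[L2]=33

bus = BusRd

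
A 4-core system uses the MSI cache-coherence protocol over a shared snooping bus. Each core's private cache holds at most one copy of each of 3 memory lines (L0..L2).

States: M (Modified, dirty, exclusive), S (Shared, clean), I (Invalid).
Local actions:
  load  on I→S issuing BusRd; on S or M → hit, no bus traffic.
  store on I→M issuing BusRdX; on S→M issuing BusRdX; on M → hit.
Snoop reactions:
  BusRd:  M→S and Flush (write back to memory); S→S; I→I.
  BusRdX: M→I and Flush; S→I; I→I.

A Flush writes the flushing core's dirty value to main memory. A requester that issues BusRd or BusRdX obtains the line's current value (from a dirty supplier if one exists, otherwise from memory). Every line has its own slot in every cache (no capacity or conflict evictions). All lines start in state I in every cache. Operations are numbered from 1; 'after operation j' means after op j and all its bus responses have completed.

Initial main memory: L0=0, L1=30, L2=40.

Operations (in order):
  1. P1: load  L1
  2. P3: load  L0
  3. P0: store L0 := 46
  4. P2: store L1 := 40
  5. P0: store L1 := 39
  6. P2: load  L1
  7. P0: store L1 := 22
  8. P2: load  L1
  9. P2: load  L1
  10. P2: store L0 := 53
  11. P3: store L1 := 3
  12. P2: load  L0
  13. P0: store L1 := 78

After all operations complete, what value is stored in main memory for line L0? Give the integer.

memory[L0] = 46

[1] P1: load  L1 | P0:I, P1:S(30), P2:I, P3:I | bus: BusRd
[2] P3: load  L0 | P0:I, P1:I, P2:I, P3:S(0) | bus: BusRd
[3] P0: store L0 := 46 | P0:M(46), P1:I, P2:I, P3:I | bus: BusRdX
[4] P2: store L1 := 40 | P0:I, P1:I, P2:M(40), P3:I | bus: BusRdX
[5] P0: store L1 := 39 | P0:M(39), P1:I, P2:I, P3:I | bus: BusRdX,Flush
[6] P2: load  L1 | P0:S(39), P1:I, P2:S(39), P3:I | bus: BusRd,Flush
[7] P0: store L1 := 22 | P0:M(22), P1:I, P2:I, P3:I | bus: BusRdX
[8] P2: load  L1 | P0:S(22), P1:I, P2:S(22), P3:I | bus: BusRd,Flush
[9] P2: load  L1 | P0:S(22), P1:I, P2:S(22), P3:I | bus: none
[10] P2: store L0 := 53 | P0:I, P1:I, P2:M(53), P3:I | bus: BusRdX,Flush
[11] P3: store L1 := 3 | P0:I, P1:I, P2:I, P3:M(3) | bus: BusRdX
[12] P2: load  L0 | P0:I, P1:I, P2:M(53), P3:I | bus: none
[13] P0: store L1 := 78 | P0:M(78), P1:I, P2:I, P3:I | bus: BusRdX,Flush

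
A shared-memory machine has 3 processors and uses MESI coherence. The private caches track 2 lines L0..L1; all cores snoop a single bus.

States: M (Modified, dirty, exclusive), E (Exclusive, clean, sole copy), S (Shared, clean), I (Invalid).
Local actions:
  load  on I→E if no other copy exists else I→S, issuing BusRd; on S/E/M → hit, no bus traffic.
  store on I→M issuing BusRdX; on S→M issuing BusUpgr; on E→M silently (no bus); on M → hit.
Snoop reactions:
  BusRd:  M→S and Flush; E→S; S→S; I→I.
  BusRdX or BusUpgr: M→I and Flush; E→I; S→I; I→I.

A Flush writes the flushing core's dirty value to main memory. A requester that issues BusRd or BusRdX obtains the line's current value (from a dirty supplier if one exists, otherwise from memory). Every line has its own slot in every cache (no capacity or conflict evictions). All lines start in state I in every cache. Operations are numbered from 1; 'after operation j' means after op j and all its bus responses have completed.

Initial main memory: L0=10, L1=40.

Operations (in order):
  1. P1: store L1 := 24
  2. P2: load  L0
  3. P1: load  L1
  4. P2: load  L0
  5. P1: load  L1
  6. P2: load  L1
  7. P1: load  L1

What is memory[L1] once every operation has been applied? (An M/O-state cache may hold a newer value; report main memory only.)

memory[L1] = 24

step 1: P1: store L1 := 24  ⟶  IMI  (L1)  txn=BusRdX  M[L1]=40
step 2: P2: load  L0  ⟶  IIE  (L0)  txn=BusRd  M[L0]=10
step 3: P1: load  L1  ⟶  IMI  (L1)  txn=∅  M[L1]=40
step 4: P2: load  L0  ⟶  IIE  (L0)  txn=∅  M[L0]=10
step 5: P1: load  L1  ⟶  IMI  (L1)  txn=∅  M[L1]=40
step 6: P2: load  L1  ⟶  ISS  (L1)  txn=BusRd+Flush  M[L1]=24
step 7: P1: load  L1  ⟶  ISS  (L1)  txn=∅  M[L1]=24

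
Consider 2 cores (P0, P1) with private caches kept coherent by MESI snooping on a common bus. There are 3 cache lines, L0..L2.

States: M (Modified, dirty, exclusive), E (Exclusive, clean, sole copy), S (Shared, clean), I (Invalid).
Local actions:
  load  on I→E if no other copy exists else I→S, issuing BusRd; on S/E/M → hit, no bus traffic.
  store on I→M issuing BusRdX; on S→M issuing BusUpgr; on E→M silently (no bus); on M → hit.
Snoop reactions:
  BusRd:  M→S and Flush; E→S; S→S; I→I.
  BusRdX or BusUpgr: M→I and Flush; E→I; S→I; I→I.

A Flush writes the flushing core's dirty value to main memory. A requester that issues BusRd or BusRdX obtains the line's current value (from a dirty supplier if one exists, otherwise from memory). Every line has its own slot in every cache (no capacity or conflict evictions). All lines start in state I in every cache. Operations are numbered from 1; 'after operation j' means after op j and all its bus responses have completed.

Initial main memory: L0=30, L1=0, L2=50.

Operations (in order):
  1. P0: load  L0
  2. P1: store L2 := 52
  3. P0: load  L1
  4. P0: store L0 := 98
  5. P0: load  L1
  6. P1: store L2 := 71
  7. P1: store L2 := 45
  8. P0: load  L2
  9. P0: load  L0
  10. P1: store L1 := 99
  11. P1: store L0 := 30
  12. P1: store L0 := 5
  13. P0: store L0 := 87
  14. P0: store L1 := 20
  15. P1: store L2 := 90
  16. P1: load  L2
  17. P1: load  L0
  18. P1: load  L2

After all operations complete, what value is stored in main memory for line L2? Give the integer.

1. P0: load  L0  bus=[BusRd]  L0: P0=E P1=I  mem[L0]=30
2. P1: store L2 := 52  bus=[BusRdX]  L2: P0=I P1=M  mem[L2]=50
3. P0: load  L1  bus=[BusRd]  L1: P0=E P1=I  mem[L1]=0
4. P0: store L0 := 98  bus=[-]  L0: P0=M P1=I  mem[L0]=30
5. P0: load  L1  bus=[-]  L1: P0=E P1=I  mem[L1]=0
6. P1: store L2 := 71  bus=[-]  L2: P0=I P1=M  mem[L2]=50
7. P1: store L2 := 45  bus=[-]  L2: P0=I P1=M  mem[L2]=50
8. P0: load  L2  bus=[BusRd,Flush]  L2: P0=S P1=S  mem[L2]=45
9. P0: load  L0  bus=[-]  L0: P0=M P1=I  mem[L0]=30
10. P1: store L1 := 99  bus=[BusRdX]  L1: P0=I P1=M  mem[L1]=0
11. P1: store L0 := 30  bus=[BusRdX,Flush]  L0: P0=I P1=M  mem[L0]=98
12. P1: store L0 := 5  bus=[-]  L0: P0=I P1=M  mem[L0]=98
13. P0: store L0 := 87  bus=[BusRdX,Flush]  L0: P0=M P1=I  mem[L0]=5
14. P0: store L1 := 20  bus=[BusRdX,Flush]  L1: P0=M P1=I  mem[L1]=99
15. P1: store L2 := 90  bus=[BusUpgr]  L2: P0=I P1=M  mem[L2]=45
16. P1: load  L2  bus=[-]  L2: P0=I P1=M  mem[L2]=45
17. P1: load  L0  bus=[BusRd,Flush]  L0: P0=S P1=S  mem[L0]=87
18. P1: load  L2  bus=[-]  L2: P0=I P1=M  mem[L2]=45

memory[L2] = 45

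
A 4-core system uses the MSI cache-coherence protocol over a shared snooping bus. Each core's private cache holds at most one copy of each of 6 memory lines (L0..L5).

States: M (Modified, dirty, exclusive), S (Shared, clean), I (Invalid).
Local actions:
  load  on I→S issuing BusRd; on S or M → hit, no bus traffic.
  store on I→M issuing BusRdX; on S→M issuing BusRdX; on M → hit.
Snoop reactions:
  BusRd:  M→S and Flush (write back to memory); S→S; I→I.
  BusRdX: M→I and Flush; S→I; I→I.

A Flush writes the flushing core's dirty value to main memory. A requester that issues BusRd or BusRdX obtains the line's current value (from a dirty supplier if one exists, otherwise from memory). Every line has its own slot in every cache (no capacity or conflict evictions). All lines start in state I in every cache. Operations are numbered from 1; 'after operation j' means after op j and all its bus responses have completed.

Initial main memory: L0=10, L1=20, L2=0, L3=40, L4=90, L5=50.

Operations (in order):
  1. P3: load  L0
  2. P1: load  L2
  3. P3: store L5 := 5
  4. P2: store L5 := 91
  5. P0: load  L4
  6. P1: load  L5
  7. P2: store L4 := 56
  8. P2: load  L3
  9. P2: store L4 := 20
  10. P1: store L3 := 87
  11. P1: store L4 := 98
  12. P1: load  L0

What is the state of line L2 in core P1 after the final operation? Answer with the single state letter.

[1] P3: load  L0 | P0:I, P1:I, P2:I, P3:S(10) | bus: BusRd
[2] P1: load  L2 | P0:I, P1:S(0), P2:I, P3:I | bus: BusRd
[3] P3: store L5 := 5 | P0:I, P1:I, P2:I, P3:M(5) | bus: BusRdX
[4] P2: store L5 := 91 | P0:I, P1:I, P2:M(91), P3:I | bus: BusRdX,Flush
[5] P0: load  L4 | P0:S(90), P1:I, P2:I, P3:I | bus: BusRd
[6] P1: load  L5 | P0:I, P1:S(91), P2:S(91), P3:I | bus: BusRd,Flush
[7] P2: store L4 := 56 | P0:I, P1:I, P2:M(56), P3:I | bus: BusRdX
[8] P2: load  L3 | P0:I, P1:I, P2:S(40), P3:I | bus: BusRd
[9] P2: store L4 := 20 | P0:I, P1:I, P2:M(20), P3:I | bus: none
[10] P1: store L3 := 87 | P0:I, P1:M(87), P2:I, P3:I | bus: BusRdX
[11] P1: store L4 := 98 | P0:I, P1:M(98), P2:I, P3:I | bus: BusRdX,Flush
[12] P1: load  L0 | P0:I, P1:S(10), P2:I, P3:S(10) | bus: BusRd

state = S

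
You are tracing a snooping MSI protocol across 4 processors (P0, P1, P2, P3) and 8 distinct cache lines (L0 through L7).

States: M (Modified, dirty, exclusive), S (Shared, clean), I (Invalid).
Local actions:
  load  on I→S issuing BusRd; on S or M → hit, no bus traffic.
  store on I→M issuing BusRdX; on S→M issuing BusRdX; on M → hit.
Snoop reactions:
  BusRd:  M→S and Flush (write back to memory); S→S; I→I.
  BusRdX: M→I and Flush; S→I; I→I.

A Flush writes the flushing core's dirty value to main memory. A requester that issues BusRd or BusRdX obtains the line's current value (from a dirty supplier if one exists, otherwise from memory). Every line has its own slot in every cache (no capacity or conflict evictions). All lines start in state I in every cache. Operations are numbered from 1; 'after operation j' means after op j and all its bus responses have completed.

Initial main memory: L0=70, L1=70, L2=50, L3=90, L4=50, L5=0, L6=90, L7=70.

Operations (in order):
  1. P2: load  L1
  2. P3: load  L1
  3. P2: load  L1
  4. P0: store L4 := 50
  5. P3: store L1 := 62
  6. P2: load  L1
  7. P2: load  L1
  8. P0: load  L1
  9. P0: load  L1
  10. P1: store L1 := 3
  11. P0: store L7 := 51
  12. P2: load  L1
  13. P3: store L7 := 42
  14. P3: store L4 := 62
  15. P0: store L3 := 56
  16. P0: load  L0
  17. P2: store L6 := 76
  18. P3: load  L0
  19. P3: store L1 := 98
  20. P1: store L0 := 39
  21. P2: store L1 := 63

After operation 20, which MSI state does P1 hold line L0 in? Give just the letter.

state = M

[1] P2: load  L1 | P0:I, P1:I, P2:S(70), P3:I | bus: BusRd
[2] P3: load  L1 | P0:I, P1:I, P2:S(70), P3:S(70) | bus: BusRd
[3] P2: load  L1 | P0:I, P1:I, P2:S(70), P3:S(70) | bus: none
[4] P0: store L4 := 50 | P0:M(50), P1:I, P2:I, P3:I | bus: BusRdX
[5] P3: store L1 := 62 | P0:I, P1:I, P2:I, P3:M(62) | bus: BusRdX
[6] P2: load  L1 | P0:I, P1:I, P2:S(62), P3:S(62) | bus: BusRd,Flush
[7] P2: load  L1 | P0:I, P1:I, P2:S(62), P3:S(62) | bus: none
[8] P0: load  L1 | P0:S(62), P1:I, P2:S(62), P3:S(62) | bus: BusRd
[9] P0: load  L1 | P0:S(62), P1:I, P2:S(62), P3:S(62) | bus: none
[10] P1: store L1 := 3 | P0:I, P1:M(3), P2:I, P3:I | bus: BusRdX
[11] P0: store L7 := 51 | P0:M(51), P1:I, P2:I, P3:I | bus: BusRdX
[12] P2: load  L1 | P0:I, P1:S(3), P2:S(3), P3:I | bus: BusRd,Flush
[13] P3: store L7 := 42 | P0:I, P1:I, P2:I, P3:M(42) | bus: BusRdX,Flush
[14] P3: store L4 := 62 | P0:I, P1:I, P2:I, P3:M(62) | bus: BusRdX,Flush
[15] P0: store L3 := 56 | P0:M(56), P1:I, P2:I, P3:I | bus: BusRdX
[16] P0: load  L0 | P0:S(70), P1:I, P2:I, P3:I | bus: BusRd
[17] P2: store L6 := 76 | P0:I, P1:I, P2:M(76), P3:I | bus: BusRdX
[18] P3: load  L0 | P0:S(70), P1:I, P2:I, P3:S(70) | bus: BusRd
[19] P3: store L1 := 98 | P0:I, P1:I, P2:I, P3:M(98) | bus: BusRdX
[20] P1: store L0 := 39 | P0:I, P1:M(39), P2:I, P3:I | bus: BusRdX
[21] P2: store L1 := 63 | P0:I, P1:I, P2:M(63), P3:I | bus: BusRdX,Flush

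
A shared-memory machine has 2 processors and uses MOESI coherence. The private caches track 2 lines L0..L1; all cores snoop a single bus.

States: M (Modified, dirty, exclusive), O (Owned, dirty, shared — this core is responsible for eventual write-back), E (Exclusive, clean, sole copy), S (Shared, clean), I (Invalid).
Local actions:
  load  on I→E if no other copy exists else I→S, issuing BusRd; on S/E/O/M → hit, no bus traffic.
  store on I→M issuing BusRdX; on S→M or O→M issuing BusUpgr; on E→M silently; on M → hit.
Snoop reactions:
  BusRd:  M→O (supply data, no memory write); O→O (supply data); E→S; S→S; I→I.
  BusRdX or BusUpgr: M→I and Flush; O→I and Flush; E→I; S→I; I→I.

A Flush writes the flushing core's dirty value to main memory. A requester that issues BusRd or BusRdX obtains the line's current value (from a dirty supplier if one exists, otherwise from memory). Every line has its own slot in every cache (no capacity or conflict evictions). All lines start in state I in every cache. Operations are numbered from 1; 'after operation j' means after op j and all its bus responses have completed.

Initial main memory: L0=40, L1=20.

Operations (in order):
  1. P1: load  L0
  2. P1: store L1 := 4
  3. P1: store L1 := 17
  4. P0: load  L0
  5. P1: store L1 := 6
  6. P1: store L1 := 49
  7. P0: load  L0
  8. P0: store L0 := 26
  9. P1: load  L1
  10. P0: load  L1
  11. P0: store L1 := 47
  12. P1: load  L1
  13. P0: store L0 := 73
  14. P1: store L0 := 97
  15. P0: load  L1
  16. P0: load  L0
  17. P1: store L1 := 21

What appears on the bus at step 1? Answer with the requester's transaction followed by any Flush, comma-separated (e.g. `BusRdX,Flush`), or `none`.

[1] P1: load  L0 | P0:I, P1:E(40) | bus: BusRd
[2] P1: store L1 := 4 | P0:I, P1:M(4) | bus: BusRdX
[3] P1: store L1 := 17 | P0:I, P1:M(17) | bus: none
[4] P0: load  L0 | P0:S(40), P1:S(40) | bus: BusRd
[5] P1: store L1 := 6 | P0:I, P1:M(6) | bus: none
[6] P1: store L1 := 49 | P0:I, P1:M(49) | bus: none
[7] P0: load  L0 | P0:S(40), P1:S(40) | bus: none
[8] P0: store L0 := 26 | P0:M(26), P1:I | bus: BusUpgr
[9] P1: load  L1 | P0:I, P1:M(49) | bus: none
[10] P0: load  L1 | P0:S(49), P1:O(49) | bus: BusRd
[11] P0: store L1 := 47 | P0:M(47), P1:I | bus: BusUpgr,Flush
[12] P1: load  L1 | P0:O(47), P1:S(47) | bus: BusRd
[13] P0: store L0 := 73 | P0:M(73), P1:I | bus: none
[14] P1: store L0 := 97 | P0:I, P1:M(97) | bus: BusRdX,Flush
[15] P0: load  L1 | P0:O(47), P1:S(47) | bus: none
[16] P0: load  L0 | P0:S(97), P1:O(97) | bus: BusRd
[17] P1: store L1 := 21 | P0:I, P1:M(21) | bus: BusUpgr,Flush

bus = BusRd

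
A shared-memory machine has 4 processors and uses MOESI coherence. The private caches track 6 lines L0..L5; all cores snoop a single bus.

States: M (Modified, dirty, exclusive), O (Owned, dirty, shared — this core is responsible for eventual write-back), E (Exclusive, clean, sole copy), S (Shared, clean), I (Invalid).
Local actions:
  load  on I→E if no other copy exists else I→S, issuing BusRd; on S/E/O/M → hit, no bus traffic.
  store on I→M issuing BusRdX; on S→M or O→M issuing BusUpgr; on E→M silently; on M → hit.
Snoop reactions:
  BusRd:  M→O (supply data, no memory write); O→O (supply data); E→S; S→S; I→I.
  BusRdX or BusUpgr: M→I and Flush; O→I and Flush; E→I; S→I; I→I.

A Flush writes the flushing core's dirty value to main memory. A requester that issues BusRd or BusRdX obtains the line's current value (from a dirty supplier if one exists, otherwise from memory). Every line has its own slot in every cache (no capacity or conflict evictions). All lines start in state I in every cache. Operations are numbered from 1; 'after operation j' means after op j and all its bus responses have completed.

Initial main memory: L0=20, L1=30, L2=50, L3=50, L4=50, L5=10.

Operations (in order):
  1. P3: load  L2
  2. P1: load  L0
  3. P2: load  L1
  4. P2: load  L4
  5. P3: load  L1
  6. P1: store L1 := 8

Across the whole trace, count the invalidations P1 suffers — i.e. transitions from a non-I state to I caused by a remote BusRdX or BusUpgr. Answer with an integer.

  op1 P3: load  L2 → I/I/I/E on L2; bus BusRd; mem=50
  op2 P1: load  L0 → I/E/I/I on L0; bus BusRd; mem=20
  op3 P2: load  L1 → I/I/E/I on L1; bus BusRd; mem=30
  op4 P2: load  L4 → I/I/E/I on L4; bus BusRd; mem=50
  op5 P3: load  L1 → I/I/S/S on L1; bus BusRd; mem=30
  op6 P1: store L1 := 8 → I/M/I/I on L1; bus BusRdX; mem=30

invalidations = 0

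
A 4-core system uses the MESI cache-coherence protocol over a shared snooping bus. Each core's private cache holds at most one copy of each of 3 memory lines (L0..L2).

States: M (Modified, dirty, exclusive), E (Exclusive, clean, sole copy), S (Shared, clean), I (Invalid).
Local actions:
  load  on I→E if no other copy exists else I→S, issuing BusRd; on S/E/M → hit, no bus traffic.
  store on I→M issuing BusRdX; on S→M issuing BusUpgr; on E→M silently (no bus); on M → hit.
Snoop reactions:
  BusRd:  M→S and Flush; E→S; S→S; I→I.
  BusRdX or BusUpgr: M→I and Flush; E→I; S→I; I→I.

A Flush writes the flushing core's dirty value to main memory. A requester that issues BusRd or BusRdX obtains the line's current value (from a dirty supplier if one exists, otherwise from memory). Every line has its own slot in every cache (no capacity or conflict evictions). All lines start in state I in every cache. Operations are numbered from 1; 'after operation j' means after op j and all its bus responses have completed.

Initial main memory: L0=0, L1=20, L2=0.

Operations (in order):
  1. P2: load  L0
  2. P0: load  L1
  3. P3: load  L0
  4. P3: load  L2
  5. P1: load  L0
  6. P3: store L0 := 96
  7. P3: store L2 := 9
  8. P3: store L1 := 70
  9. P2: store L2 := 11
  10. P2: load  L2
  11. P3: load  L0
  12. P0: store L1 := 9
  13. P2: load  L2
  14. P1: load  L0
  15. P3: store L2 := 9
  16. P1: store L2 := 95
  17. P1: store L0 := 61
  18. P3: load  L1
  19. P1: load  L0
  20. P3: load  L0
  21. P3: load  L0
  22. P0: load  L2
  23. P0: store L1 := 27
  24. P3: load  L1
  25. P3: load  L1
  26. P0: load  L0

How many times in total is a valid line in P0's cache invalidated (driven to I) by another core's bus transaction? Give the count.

invalidations = 1

  op1 P2: load  L0 → I/I/E/I on L0; bus BusRd; mem=0
  op2 P0: load  L1 → E/I/I/I on L1; bus BusRd; mem=20
  op3 P3: load  L0 → I/I/S/S on L0; bus BusRd; mem=0
  op4 P3: load  L2 → I/I/I/E on L2; bus BusRd; mem=0
  op5 P1: load  L0 → I/S/S/S on L0; bus BusRd; mem=0
  op6 P3: store L0 := 96 → I/I/I/M on L0; bus BusUpgr; mem=0
  op7 P3: store L2 := 9 → I/I/I/M on L2; bus (none); mem=0
  op8 P3: store L1 := 70 → I/I/I/M on L1; bus BusRdX; mem=20
  op9 P2: store L2 := 11 → I/I/M/I on L2; bus BusRdX Flush; mem=9
  op10 P2: load  L2 → I/I/M/I on L2; bus (none); mem=9
  op11 P3: load  L0 → I/I/I/M on L0; bus (none); mem=0
  op12 P0: store L1 := 9 → M/I/I/I on L1; bus BusRdX Flush; mem=70
  op13 P2: load  L2 → I/I/M/I on L2; bus (none); mem=9
  op14 P1: load  L0 → I/S/I/S on L0; bus BusRd Flush; mem=96
  op15 P3: store L2 := 9 → I/I/I/M on L2; bus BusRdX Flush; mem=11
  op16 P1: store L2 := 95 → I/M/I/I on L2; bus BusRdX Flush; mem=9
  op17 P1: store L0 := 61 → I/M/I/I on L0; bus BusUpgr; mem=96
  op18 P3: load  L1 → S/I/I/S on L1; bus BusRd Flush; mem=9
  op19 P1: load  L0 → I/M/I/I on L0; bus (none); mem=96
  op20 P3: load  L0 → I/S/I/S on L0; bus BusRd Flush; mem=61
  op21 P3: load  L0 → I/S/I/S on L0; bus (none); mem=61
  op22 P0: load  L2 → S/S/I/I on L2; bus BusRd Flush; mem=95
  op23 P0: store L1 := 27 → M/I/I/I on L1; bus BusUpgr; mem=9
  op24 P3: load  L1 → S/I/I/S on L1; bus BusRd Flush; mem=27
  op25 P3: load  L1 → S/I/I/S on L1; bus (none); mem=27
  op26 P0: load  L0 → S/S/I/S on L0; bus BusRd; mem=61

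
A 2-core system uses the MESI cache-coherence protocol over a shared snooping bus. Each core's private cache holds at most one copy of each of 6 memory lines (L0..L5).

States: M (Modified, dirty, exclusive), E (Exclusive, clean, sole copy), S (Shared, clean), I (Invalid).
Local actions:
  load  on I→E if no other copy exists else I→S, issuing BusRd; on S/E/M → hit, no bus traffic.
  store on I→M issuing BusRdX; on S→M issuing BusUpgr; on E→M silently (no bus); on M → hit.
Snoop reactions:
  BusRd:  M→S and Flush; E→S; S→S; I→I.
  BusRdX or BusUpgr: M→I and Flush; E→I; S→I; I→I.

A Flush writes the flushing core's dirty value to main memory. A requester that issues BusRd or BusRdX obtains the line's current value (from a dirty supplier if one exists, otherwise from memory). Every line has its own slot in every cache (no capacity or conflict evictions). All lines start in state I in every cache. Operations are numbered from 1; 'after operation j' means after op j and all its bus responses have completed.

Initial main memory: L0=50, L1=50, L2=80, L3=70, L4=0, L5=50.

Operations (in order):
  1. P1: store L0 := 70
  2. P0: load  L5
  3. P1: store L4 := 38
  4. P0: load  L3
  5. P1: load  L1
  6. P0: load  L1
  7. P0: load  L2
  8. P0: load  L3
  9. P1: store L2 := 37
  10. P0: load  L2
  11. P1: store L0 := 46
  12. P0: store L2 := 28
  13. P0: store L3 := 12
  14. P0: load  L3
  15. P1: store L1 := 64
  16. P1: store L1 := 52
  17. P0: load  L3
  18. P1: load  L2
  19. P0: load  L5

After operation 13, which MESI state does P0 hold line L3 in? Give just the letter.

state = M

1. P1: store L0 := 70  bus=[BusRdX]  L0: P0=I P1=M  mem[L0]=50
2. P0: load  L5  bus=[BusRd]  L5: P0=E P1=I  mem[L5]=50
3. P1: store L4 := 38  bus=[BusRdX]  L4: P0=I P1=M  mem[L4]=0
4. P0: load  L3  bus=[BusRd]  L3: P0=E P1=I  mem[L3]=70
5. P1: load  L1  bus=[BusRd]  L1: P0=I P1=E  mem[L1]=50
6. P0: load  L1  bus=[BusRd]  L1: P0=S P1=S  mem[L1]=50
7. P0: load  L2  bus=[BusRd]  L2: P0=E P1=I  mem[L2]=80
8. P0: load  L3  bus=[-]  L3: P0=E P1=I  mem[L3]=70
9. P1: store L2 := 37  bus=[BusRdX]  L2: P0=I P1=M  mem[L2]=80
10. P0: load  L2  bus=[BusRd,Flush]  L2: P0=S P1=S  mem[L2]=37
11. P1: store L0 := 46  bus=[-]  L0: P0=I P1=M  mem[L0]=50
12. P0: store L2 := 28  bus=[BusUpgr]  L2: P0=M P1=I  mem[L2]=37
13. P0: store L3 := 12  bus=[-]  L3: P0=M P1=I  mem[L3]=70
14. P0: load  L3  bus=[-]  L3: P0=M P1=I  mem[L3]=70
15. P1: store L1 := 64  bus=[BusUpgr]  L1: P0=I P1=M  mem[L1]=50
16. P1: store L1 := 52  bus=[-]  L1: P0=I P1=M  mem[L1]=50
17. P0: load  L3  bus=[-]  L3: P0=M P1=I  mem[L3]=70
18. P1: load  L2  bus=[BusRd,Flush]  L2: P0=S P1=S  mem[L2]=28
19. P0: load  L5  bus=[-]  L5: P0=E P1=I  mem[L5]=50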